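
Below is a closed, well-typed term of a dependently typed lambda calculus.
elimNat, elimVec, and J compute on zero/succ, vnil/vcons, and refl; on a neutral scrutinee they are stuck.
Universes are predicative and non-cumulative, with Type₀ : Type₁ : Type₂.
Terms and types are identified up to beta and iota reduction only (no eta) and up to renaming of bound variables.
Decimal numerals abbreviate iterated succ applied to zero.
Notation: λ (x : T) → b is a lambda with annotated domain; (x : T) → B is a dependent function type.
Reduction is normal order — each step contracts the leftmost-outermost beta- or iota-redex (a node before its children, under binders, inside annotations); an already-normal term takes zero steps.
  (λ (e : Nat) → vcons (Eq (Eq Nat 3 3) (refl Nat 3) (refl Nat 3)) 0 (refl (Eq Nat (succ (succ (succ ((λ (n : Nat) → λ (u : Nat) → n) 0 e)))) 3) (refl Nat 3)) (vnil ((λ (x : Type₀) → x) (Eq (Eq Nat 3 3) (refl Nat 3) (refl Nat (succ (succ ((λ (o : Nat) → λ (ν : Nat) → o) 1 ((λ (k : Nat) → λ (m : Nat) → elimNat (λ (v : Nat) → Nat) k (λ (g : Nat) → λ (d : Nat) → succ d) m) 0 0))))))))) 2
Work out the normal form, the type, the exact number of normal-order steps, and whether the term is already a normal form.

reduced normal form:
  vcons (Eq (Eq Nat 3 3) (refl Nat 3) (refl Nat 3)) 0 (refl (Eq Nat 3 3) (refl Nat 3)) (vnil (Eq (Eq Nat 3 3) (refl Nat 3) (refl Nat 3)))
inferred type:
  Vec (Eq (Eq Nat 3 3) (refl Nat 3) (refl Nat 3)) 1
steps to reach normal form (normal order): 6
started in normal form: no
first redex: a beta-redex


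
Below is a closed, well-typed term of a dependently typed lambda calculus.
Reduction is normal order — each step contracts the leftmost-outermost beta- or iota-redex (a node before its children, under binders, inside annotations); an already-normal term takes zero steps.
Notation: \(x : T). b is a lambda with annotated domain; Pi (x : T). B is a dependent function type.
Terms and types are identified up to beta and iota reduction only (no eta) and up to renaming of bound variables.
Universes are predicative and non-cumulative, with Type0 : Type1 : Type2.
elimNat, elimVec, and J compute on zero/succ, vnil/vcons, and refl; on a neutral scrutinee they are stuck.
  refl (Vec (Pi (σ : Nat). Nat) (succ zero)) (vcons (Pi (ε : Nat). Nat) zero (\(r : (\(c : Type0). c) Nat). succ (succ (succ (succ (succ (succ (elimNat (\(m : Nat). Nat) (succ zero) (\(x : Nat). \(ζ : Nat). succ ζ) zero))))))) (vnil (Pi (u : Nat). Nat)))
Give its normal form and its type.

reduced normal form:
  refl (Vec (Pi (σ : Nat). Nat) (succ zero)) (vcons (Pi (ε : Nat). Nat) zero (\(r : Nat). succ (succ (succ (succ (succ (succ (succ zero))))))) (vnil (Pi (c : Nat). Nat)))
the term's type:
  Eq (Vec (Pi (σ : Nat). Nat) (succ zero)) (vcons (Pi (ε : Nat). Nat) zero (\(r : Nat). succ (succ (succ (succ (succ (succ (succ zero))))))) (vnil (Pi (c : Nat). Nat))) (vcons (Pi (m : Nat). Nat) zero (\(x : Nat). succ (succ (succ (succ (succ (succ (succ zero))))))) (vnil (Pi (ζ : Nat). Nat)))


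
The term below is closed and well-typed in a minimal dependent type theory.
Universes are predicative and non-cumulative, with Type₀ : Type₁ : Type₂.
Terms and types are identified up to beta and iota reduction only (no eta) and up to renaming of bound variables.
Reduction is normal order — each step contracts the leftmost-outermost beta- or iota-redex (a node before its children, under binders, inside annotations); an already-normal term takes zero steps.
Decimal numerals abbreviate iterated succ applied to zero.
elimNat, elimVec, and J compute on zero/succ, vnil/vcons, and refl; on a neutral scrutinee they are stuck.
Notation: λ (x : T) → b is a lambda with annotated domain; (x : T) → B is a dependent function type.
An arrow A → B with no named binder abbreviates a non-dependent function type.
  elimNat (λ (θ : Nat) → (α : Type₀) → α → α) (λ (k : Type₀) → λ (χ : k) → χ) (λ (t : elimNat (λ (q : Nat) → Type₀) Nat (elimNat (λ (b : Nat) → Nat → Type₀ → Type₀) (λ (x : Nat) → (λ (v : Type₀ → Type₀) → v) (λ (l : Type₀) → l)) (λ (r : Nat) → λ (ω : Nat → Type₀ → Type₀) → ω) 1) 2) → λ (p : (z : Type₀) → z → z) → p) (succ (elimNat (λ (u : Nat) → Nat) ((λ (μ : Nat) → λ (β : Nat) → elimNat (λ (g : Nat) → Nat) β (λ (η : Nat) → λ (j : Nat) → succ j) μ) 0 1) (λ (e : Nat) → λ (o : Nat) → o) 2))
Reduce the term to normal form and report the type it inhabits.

reduced normal form:
  λ (θ : Type₀) → λ (α : θ) → α
inferred type:
  (θ : Type₀) → θ → θ
observation: 34 normal-order steps normalize the term, beginning with an elimNat iota-redex.


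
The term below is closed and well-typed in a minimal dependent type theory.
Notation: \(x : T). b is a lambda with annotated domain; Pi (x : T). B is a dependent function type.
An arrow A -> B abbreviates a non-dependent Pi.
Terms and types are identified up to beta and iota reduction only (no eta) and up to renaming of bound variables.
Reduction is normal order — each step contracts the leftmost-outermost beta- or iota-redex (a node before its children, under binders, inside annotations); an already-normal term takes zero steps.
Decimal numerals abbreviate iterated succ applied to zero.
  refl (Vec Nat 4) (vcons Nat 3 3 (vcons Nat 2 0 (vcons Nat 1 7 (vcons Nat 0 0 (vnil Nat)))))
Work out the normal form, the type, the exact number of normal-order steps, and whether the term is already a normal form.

normal form:
  refl (Vec Nat 4) (vcons Nat 3 3 (vcons Nat 2 0 (vcons Nat 1 7 (vcons Nat 0 0 (vnil Nat)))))
inferred type:
  Eq (Vec Nat 4) (vcons Nat 3 3 (vcons Nat 2 0 (vcons Nat 1 7 (vcons Nat 0 0 (vnil Nat))))) (vcons Nat 3 3 (vcons Nat 2 0 (vcons Nat 1 7 (vcons Nat 0 0 (vnil Nat)))))
steps to reach normal form (normal order): 0
term was already normal: yes


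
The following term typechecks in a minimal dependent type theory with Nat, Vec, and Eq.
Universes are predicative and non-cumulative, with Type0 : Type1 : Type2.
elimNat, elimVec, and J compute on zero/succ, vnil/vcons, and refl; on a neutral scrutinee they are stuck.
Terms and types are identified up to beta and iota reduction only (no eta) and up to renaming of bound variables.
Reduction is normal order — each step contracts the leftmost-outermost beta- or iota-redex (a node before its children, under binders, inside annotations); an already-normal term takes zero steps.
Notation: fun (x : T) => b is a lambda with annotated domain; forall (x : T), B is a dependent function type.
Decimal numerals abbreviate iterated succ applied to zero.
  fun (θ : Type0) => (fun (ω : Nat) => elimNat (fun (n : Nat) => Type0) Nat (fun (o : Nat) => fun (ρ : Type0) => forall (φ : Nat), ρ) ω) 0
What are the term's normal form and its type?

normal form:
  fun (θ : Type0) => Nat
type:
  forall (θ : Type0), Type0
observation: 2 normal-order steps normalize the term, beginning with a beta-redex.


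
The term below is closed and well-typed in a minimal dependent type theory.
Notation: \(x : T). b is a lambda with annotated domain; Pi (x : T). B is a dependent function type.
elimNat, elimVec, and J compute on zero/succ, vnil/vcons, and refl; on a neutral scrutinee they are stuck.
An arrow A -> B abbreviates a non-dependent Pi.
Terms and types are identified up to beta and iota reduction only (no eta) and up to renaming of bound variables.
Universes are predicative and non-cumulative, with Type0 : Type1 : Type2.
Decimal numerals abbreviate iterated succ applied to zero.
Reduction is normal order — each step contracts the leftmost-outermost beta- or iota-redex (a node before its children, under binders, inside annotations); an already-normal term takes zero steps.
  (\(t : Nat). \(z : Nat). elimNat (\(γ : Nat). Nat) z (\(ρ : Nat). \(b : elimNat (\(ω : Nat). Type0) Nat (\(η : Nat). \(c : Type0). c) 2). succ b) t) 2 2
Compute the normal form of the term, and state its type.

resulting normal form:
  4
inferred type:
  Nat
observation: the first redex contracted is a beta-redex; the normal form is reached in 9 normal-order steps.


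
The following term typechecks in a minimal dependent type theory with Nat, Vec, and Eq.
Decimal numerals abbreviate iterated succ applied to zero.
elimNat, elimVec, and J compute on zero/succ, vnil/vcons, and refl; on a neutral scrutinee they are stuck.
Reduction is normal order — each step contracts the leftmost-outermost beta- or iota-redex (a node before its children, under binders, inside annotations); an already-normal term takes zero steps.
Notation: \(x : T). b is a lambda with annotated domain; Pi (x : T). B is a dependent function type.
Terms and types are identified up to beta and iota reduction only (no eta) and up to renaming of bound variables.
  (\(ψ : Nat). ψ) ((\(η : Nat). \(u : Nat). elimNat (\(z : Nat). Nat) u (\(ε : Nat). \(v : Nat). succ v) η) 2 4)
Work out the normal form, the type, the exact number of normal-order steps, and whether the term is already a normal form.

resulting normal form:
  6
type:
  Nat
steps to reach normal form (normal order): 10
already normal: no
first redex: a beta-redex


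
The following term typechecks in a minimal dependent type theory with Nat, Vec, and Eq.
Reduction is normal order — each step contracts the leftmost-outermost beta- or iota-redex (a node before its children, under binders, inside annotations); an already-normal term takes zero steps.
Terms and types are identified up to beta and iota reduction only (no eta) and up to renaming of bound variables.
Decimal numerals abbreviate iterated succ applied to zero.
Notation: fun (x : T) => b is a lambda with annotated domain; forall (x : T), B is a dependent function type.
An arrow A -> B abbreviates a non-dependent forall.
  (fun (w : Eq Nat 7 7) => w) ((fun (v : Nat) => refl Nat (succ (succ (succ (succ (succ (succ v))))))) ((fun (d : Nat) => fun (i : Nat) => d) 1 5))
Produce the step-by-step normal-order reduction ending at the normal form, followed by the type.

normal-order reduction sequence:
  (fun (w : Eq Nat 7 7) => w) ((fun (v : Nat) => refl Nat (succ (succ (succ (succ (succ (succ v))))))) ((fun (d : Nat) => fun (i : Nat) => d) 1 5))
  ~> (fun (w : Nat) => refl Nat (succ (succ (succ (succ (succ (succ w))))))) ((fun (v : Nat) => fun (d : Nat) => v) 1 5)
  ~> refl Nat (succ (succ (succ (succ (succ (succ ((fun (w : Nat) => fun (v : Nat) => w) 1 5)))))))
  ~> refl Nat (succ (succ (succ (succ (succ (succ ((fun (w : Nat) => 1) 5)))))))
  ~> refl Nat 7
the term's type:
  Eq Nat 7 7


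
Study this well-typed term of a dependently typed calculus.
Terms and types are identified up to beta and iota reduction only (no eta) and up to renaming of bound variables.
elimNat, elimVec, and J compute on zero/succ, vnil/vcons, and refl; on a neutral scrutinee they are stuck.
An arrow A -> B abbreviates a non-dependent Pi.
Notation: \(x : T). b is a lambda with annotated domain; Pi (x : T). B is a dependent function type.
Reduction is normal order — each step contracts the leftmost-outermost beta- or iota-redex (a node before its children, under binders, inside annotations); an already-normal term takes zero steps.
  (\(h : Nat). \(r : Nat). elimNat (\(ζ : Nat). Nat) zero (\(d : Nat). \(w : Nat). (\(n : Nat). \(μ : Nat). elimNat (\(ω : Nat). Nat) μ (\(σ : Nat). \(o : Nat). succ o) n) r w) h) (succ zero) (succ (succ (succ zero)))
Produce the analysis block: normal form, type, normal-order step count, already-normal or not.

resulting normal form:
  succ (succ (succ zero))
inferred type:
  Nat
steps to reach normal form (normal order): 18
already normal: no
first contracted redex: a beta-redex


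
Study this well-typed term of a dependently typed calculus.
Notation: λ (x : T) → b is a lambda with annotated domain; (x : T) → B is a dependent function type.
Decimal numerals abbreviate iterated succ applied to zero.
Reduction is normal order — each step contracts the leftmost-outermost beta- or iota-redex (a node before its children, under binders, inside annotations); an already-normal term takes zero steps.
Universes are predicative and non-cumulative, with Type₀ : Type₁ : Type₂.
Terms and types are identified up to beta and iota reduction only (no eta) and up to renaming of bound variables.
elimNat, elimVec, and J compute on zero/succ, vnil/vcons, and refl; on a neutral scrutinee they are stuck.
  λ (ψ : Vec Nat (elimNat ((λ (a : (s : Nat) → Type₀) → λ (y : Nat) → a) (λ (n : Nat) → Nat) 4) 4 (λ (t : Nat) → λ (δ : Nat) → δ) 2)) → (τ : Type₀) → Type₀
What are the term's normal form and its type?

reduced normal form:
  λ (ψ : Vec Nat 4) → (a : Type₀) → Type₀
inferred type:
  (ψ : Vec Nat 4) → Type₁


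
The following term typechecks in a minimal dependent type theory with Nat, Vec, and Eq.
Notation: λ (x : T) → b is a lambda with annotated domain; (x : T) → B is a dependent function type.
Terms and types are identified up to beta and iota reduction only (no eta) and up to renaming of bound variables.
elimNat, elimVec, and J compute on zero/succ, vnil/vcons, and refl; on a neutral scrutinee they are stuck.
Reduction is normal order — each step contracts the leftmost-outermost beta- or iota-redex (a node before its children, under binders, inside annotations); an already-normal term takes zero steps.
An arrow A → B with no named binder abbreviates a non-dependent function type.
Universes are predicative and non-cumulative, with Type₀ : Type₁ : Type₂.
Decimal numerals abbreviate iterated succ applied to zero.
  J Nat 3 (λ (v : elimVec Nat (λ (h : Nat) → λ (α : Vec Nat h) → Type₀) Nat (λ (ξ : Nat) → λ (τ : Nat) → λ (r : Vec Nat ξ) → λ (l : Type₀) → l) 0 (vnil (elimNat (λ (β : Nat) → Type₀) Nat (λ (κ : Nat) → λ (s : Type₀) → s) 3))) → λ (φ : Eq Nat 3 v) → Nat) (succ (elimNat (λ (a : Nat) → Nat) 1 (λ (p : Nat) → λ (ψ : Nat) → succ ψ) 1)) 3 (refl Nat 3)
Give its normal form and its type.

resulting normal form:
  3
the term's type:
  Nat
observation: 5 normal-order steps separate the term from its normal form.


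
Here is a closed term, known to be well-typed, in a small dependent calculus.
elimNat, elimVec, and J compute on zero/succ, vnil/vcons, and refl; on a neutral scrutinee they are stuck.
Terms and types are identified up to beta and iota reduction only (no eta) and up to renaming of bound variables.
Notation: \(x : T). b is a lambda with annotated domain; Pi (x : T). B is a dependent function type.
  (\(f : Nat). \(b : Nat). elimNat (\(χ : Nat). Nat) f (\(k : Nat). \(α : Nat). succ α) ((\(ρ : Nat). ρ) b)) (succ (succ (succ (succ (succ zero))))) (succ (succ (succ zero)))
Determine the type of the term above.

type:
  Nat


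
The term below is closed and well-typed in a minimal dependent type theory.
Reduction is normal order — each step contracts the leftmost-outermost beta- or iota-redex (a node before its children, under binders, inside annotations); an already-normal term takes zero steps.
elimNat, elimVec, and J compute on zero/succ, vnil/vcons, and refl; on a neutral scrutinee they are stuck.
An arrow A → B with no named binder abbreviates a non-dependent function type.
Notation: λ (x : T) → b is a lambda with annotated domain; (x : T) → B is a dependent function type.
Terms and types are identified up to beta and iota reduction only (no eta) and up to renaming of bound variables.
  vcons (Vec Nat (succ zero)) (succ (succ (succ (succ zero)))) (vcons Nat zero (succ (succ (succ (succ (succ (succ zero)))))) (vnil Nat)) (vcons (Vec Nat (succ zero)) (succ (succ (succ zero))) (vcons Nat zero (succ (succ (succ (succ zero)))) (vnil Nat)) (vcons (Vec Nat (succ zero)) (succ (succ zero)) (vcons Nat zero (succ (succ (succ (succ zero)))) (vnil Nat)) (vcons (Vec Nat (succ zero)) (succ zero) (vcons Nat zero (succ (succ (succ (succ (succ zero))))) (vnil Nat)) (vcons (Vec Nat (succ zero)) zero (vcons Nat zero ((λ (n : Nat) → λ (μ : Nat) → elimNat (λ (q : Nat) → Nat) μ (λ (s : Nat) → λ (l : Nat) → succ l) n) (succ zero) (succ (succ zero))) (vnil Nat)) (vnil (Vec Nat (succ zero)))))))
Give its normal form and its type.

resulting normal form:
  vcons (Vec Nat (succ zero)) (succ (succ (succ (succ zero)))) (vcons Nat zero (succ (succ (succ (succ (succ (succ zero)))))) (vnil Nat)) (vcons (Vec Nat (succ zero)) (succ (succ (succ zero))) (vcons Nat zero (succ (succ (succ (succ zero)))) (vnil Nat)) (vcons (Vec Nat (succ zero)) (succ (succ zero)) (vcons Nat zero (succ (succ (succ (succ zero)))) (vnil Nat)) (vcons (Vec Nat (succ zero)) (succ zero) (vcons Nat zero (succ (succ (succ (succ (succ zero))))) (vnil Nat)) (vcons (Vec Nat (succ zero)) zero (vcons Nat zero (succ (succ (succ zero))) (vnil Nat)) (vnil (Vec Nat (succ zero)))))))
the term's type:
  Vec (Vec Nat (succ zero)) (succ (succ (succ (succ (succ zero)))))


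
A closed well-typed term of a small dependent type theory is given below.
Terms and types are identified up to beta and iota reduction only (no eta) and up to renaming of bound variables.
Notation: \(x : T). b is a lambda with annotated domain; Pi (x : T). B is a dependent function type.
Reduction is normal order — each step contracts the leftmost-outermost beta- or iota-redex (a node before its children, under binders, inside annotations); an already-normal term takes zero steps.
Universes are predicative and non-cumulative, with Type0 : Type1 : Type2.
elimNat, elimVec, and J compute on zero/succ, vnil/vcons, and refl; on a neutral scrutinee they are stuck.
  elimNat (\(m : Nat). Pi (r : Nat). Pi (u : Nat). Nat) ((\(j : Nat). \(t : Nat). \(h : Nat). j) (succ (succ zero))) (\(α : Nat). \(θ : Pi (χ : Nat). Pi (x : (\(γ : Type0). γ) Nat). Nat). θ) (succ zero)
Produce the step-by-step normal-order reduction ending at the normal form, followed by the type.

normal-order reduction:
  elimNat (\(m : Nat). Pi (r : Nat). Pi (u : Nat). Nat) ((\(j : Nat). \(t : Nat). \(h : Nat). j) (succ (succ zero))) (\(α : Nat). \(θ : Pi (χ : Nat). Pi (x : (\(γ : Type0). γ) Nat). Nat). θ) (succ zero)
  ~> (\(m : Nat). \(r : Pi (u : Nat). Pi (j : (\(t : Type0). t) Nat). Nat). r) zero (elimNat (\(h : Nat). Pi (α : Nat). Pi (θ : Nat). Nat) ((\(χ : Nat). \(x : Nat). \(γ : Nat). χ) (succ (succ zero))) (\(f : Nat). \(ζ : Pi (c : Nat). Pi (g : (\(p : Type0). p) Nat). Nat). ζ) zero)
  ~> (\(m : Pi (r : Nat). Pi (u : (\(j : Type0). j) Nat). Nat). m) (elimNat (\(t : Nat). Pi (h : Nat). Pi (α : Nat). Nat) ((\(θ : Nat). \(χ : Nat). \(x : Nat). θ) (succ (succ zero))) (\(γ : Nat). \(f : Pi (ζ : Nat). Pi (c : (\(g : Type0). g) Nat). Nat). f) zero)
  ~> elimNat (\(m : Nat). Pi (r : Nat). Pi (u : Nat). Nat) ((\(j : Nat). \(t : Nat). \(h : Nat). j) (succ (succ zero))) (\(α : Nat). \(θ : Pi (χ : Nat). Pi (x : (\(γ : Type0). γ) Nat). Nat). θ) zero
  ~> (\(m : Nat). \(r : Nat). \(u : Nat). m) (succ (succ zero))
  ~> \(m : Nat). \(r : Nat). succ (succ zero)
the term's type:
  Pi (m : Nat). Pi (r : Nat). Nat


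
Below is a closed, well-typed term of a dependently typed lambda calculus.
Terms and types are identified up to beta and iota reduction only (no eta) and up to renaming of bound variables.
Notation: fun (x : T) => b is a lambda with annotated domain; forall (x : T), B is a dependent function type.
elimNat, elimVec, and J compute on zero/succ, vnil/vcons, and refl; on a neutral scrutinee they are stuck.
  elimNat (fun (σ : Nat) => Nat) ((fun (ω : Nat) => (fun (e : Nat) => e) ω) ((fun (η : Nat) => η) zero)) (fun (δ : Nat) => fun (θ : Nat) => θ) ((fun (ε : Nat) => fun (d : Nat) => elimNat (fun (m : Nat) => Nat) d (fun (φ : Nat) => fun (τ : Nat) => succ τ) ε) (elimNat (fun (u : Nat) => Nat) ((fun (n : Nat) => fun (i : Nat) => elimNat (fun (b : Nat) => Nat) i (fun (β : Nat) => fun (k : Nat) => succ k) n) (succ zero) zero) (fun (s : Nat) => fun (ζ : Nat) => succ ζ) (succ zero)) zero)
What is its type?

inferred type:
  Nat


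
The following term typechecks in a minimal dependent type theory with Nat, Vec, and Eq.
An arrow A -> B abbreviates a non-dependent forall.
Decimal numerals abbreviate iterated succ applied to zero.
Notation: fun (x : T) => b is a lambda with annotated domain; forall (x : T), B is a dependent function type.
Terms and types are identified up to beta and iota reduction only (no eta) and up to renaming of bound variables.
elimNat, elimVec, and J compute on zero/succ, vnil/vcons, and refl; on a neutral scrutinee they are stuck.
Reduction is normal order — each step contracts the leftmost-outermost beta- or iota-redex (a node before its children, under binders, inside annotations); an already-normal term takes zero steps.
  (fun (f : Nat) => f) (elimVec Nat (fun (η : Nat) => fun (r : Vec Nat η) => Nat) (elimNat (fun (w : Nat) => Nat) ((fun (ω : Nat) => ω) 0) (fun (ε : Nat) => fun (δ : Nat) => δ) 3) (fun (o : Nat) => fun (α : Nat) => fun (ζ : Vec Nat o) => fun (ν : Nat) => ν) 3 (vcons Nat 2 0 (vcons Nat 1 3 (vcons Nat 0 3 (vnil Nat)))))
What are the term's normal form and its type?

reduced normal form:
  0
inferred type:
  Nat
observation: 28 normal-order steps normalize the term, beginning with a beta-redex.


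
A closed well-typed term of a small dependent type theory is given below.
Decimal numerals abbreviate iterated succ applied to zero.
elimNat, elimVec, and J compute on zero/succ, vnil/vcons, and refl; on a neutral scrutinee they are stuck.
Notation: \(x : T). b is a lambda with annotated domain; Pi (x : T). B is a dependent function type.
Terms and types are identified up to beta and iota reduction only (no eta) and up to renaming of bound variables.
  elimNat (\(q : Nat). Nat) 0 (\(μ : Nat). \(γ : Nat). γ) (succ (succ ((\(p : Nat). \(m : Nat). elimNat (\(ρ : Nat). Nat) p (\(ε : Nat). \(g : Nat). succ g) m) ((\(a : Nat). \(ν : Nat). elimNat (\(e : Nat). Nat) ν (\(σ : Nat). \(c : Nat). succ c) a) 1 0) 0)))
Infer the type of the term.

inferred type:
  Nat


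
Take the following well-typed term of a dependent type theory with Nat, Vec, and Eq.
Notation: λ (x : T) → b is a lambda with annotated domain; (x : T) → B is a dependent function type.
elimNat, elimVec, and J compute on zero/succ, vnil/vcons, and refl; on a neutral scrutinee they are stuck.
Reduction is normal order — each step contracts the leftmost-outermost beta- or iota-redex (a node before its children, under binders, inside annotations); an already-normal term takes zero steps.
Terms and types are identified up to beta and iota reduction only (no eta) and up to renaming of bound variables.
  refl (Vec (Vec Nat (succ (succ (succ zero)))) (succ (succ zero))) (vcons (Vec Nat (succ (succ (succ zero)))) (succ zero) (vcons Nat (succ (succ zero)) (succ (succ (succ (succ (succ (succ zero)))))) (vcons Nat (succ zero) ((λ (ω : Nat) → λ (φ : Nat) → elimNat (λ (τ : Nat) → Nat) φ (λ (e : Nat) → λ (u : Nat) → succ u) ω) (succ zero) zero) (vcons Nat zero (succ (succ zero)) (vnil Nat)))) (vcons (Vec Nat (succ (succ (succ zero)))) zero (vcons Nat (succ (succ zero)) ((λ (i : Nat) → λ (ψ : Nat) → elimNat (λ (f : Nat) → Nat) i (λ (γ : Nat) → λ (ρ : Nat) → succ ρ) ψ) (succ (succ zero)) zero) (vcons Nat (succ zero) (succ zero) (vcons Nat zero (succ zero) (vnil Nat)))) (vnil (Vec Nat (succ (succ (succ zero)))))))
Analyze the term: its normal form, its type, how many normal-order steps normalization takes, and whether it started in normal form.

reduced normal form:
  refl (Vec (Vec Nat (succ (succ (succ zero)))) (succ (succ zero))) (vcons (Vec Nat (succ (succ (succ zero)))) (succ zero) (vcons Nat (succ (succ zero)) (succ (succ (succ (succ (succ (succ zero)))))) (vcons Nat (succ zero) (succ zero) (vcons Nat zero (succ (succ zero)) (vnil Nat)))) (vcons (Vec Nat (succ (succ (succ zero)))) zero (vcons Nat (succ (succ zero)) (succ (succ zero)) (vcons Nat (succ zero) (succ zero) (vcons Nat zero (succ zero) (vnil Nat)))) (vnil (Vec Nat (succ (succ (succ zero)))))))
inferred type:
  Eq (Vec (Vec Nat (succ (succ (succ zero)))) (succ (succ zero))) (vcons (Vec Nat (succ (succ (succ zero)))) (succ zero) (vcons Nat (succ (succ zero)) (succ (succ (succ (succ (succ (succ zero)))))) (vcons Nat (succ zero) (succ zero) (vcons Nat zero (succ (succ zero)) (vnil Nat)))) (vcons (Vec Nat (succ (succ (succ zero)))) zero (vcons Nat (succ (succ zero)) (succ (succ zero)) (vcons Nat (succ zero) (succ zero) (vcons Nat zero (succ zero) (vnil Nat)))) (vnil (Vec Nat (succ (succ (succ zero))))))) (vcons (Vec Nat (succ (succ (succ zero)))) (succ zero) (vcons Nat (succ (succ zero)) (succ (succ (succ (succ (succ (succ zero)))))) (vcons Nat (succ zero) (succ zero) (vcons Nat zero (succ (succ zero)) (vnil Nat)))) (vcons (Vec Nat (succ (succ (succ zero)))) zero (vcons Nat (succ (succ zero)) (succ (succ zero)) (vcons Nat (succ zero) (succ zero) (vcons Nat zero (succ zero) (vnil Nat)))) (vnil (Vec Nat (succ (succ (succ zero)))))))
reduction steps (normal order): 9
started in normal form: no
first contracted redex: a beta-redex


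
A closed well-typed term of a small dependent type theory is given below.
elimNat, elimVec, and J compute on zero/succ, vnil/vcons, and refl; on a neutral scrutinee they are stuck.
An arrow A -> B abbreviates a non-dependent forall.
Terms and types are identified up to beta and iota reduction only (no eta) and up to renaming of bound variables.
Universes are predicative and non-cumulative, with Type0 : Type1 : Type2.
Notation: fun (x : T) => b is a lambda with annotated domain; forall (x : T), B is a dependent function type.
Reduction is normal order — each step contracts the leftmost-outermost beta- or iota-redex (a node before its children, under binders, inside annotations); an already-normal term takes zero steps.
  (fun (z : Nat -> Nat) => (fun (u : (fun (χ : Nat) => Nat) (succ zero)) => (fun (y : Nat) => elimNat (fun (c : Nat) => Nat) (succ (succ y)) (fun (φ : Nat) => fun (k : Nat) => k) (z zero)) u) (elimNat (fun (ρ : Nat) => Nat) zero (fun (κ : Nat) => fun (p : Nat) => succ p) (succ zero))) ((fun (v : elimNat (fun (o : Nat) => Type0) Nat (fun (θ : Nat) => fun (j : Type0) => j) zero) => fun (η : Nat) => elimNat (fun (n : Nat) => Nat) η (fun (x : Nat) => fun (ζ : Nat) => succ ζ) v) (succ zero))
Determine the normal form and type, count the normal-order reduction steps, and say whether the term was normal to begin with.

reduced normal form:
  succ (succ (succ zero))
the term's type:
  Nat
normal-order step count: 17
term was already normal: no
first contracted redex: a beta-redex


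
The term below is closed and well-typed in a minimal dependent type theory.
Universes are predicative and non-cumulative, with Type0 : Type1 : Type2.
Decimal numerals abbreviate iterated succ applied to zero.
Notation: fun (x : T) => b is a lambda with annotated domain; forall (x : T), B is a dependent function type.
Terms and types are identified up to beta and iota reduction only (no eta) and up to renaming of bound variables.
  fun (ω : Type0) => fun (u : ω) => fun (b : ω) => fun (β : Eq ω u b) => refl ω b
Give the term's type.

inferred type:
  forall (ω : Type0), forall (u : ω), forall (b : ω), forall (β : Eq ω u b), Eq ω b b


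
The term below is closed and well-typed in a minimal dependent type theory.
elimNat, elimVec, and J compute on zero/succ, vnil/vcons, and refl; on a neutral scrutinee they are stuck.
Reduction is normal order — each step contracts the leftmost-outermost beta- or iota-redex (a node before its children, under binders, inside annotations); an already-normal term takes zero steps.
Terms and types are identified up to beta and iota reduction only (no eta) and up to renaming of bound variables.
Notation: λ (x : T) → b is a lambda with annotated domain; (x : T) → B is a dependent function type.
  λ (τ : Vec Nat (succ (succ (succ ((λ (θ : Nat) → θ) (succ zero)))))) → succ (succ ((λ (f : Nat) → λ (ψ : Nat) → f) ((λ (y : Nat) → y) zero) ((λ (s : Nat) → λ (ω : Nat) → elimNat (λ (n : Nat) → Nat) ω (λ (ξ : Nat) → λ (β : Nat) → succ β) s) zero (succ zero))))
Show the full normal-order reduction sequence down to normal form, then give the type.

reduction (normal order):
  λ (τ : Vec Nat (succ (succ (succ ((λ (θ : Nat) → θ) (succ zero)))))) → succ (succ ((λ (f : Nat) → λ (ψ : Nat) → f) ((λ (y : Nat) → y) zero) ((λ (s : Nat) → λ (ω : Nat) → elimNat (λ (n : Nat) → Nat) ω (λ (ξ : Nat) → λ (β : Nat) → succ β) s) zero (succ zero))))
  ~> λ (τ : Vec Nat (succ (succ (succ (succ zero))))) → succ (succ ((λ (θ : Nat) → λ (f : Nat) → θ) ((λ (ψ : Nat) → ψ) zero) ((λ (y : Nat) → λ (s : Nat) → elimNat (λ (ω : Nat) → Nat) s (λ (n : Nat) → λ (ξ : Nat) → succ ξ) y) zero (succ zero))))
  ~> λ (τ : Vec Nat (succ (succ (succ (succ zero))))) → succ (succ ((λ (θ : Nat) → (λ (f : Nat) → f) zero) ((λ (ψ : Nat) → λ (y : Nat) → elimNat (λ (s : Nat) → Nat) y (λ (ω : Nat) → λ (n : Nat) → succ n) ψ) zero (succ zero))))
  ~> λ (τ : Vec Nat (succ (succ (succ (succ zero))))) → succ (succ ((λ (θ : Nat) → θ) zero))
  ~> λ (τ : Vec Nat (succ (succ (succ (succ zero))))) → succ (succ zero)
type:
  (τ : Vec Nat (succ (succ (succ (succ zero))))) → Nat


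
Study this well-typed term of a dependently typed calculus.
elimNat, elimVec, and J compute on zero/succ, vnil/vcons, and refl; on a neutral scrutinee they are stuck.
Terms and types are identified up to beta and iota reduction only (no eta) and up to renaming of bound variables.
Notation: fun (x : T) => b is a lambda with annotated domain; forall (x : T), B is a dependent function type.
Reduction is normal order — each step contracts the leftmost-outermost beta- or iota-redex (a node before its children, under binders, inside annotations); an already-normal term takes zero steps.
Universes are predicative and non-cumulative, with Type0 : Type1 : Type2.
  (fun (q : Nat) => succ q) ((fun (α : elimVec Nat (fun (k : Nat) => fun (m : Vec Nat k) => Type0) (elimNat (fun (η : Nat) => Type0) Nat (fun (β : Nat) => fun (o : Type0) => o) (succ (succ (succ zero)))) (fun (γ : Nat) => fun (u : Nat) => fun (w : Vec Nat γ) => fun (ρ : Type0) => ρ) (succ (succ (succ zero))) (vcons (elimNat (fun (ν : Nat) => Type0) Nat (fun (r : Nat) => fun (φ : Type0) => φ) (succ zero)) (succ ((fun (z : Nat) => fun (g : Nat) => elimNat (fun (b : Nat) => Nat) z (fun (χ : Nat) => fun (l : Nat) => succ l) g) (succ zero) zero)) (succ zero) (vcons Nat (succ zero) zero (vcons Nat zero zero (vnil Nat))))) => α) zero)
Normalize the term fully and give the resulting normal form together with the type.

normal form:
  succ zero
type:
  Nat


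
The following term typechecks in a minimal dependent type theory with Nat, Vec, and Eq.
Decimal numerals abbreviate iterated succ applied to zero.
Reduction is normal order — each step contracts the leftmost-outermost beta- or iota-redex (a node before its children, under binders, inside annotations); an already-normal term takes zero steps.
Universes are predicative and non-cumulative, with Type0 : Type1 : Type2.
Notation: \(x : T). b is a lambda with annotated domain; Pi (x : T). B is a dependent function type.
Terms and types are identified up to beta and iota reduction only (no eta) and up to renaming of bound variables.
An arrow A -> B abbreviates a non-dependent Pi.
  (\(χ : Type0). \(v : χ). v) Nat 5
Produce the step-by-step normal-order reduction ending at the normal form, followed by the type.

reduction (normal order):
  (\(χ : Type0). \(v : χ). v) Nat 5
  ~> (\(χ : Nat). χ) 5
  ~> 5
the term's type:
  Nat


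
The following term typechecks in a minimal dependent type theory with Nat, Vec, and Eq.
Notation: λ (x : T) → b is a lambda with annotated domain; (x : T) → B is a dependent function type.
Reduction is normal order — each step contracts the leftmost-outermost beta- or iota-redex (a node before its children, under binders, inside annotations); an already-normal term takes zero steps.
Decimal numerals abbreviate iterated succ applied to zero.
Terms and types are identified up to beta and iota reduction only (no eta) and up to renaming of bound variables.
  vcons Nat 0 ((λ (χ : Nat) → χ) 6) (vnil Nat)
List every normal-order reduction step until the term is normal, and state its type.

normal-order reduction sequence:
  vcons Nat 0 ((λ (χ : Nat) → χ) 6) (vnil Nat)
  ~> vcons Nat 0 6 (vnil Nat)
type:
  Vec Nat 1


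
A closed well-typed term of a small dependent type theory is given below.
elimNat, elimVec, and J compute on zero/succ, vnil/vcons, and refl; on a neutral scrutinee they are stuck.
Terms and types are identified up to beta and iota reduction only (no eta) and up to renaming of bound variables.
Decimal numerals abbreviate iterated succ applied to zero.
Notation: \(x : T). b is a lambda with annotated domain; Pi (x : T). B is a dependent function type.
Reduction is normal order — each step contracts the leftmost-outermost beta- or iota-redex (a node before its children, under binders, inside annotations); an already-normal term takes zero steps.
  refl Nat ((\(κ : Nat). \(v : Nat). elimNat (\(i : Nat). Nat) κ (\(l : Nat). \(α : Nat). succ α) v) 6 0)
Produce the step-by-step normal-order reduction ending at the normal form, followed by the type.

normal-order reduction sequence:
  refl Nat ((\(κ : Nat). \(v : Nat). elimNat (\(i : Nat). Nat) κ (\(l : Nat). \(α : Nat). succ α) v) 6 0)
  ~> refl Nat ((\(κ : Nat). elimNat (\(v : Nat). Nat) 6 (\(i : Nat). \(l : Nat). succ l) κ) 0)
  ~> refl Nat (elimNat (\(κ : Nat). Nat) 6 (\(v : Nat). \(i : Nat). succ i) 0)
  ~> refl Nat 6
the term's type:
  Eq Nat 6 6


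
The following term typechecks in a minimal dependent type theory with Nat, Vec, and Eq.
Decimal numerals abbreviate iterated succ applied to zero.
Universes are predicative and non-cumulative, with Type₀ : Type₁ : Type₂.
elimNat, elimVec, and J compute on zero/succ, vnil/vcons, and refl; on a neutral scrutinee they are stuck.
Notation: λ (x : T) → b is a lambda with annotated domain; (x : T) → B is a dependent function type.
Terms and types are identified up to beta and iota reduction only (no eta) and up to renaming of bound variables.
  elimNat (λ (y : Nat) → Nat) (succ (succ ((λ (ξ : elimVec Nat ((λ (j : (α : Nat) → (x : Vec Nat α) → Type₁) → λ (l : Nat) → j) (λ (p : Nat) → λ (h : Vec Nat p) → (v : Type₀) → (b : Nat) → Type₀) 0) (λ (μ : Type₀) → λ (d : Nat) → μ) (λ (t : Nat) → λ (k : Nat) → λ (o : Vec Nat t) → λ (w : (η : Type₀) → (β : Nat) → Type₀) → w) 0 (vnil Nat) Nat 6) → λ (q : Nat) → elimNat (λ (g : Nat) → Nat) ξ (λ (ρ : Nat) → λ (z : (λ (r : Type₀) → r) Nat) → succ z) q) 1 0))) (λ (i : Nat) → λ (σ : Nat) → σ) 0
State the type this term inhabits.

inferred type:
  Nat


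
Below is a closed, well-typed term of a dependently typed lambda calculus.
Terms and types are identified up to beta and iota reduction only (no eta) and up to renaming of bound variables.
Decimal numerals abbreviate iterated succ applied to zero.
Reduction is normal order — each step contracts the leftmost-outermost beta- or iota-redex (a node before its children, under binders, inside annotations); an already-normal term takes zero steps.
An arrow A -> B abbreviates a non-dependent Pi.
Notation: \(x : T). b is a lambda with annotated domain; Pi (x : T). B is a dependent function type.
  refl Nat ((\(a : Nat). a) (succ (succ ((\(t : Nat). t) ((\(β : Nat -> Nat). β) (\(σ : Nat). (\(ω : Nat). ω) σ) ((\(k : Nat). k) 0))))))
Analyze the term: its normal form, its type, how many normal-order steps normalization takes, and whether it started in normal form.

reduced normal form:
  refl Nat 2
type:
  Eq Nat 2 2
reduction steps (normal order): 6
started in normal form: no
first contracted redex: a beta-redex


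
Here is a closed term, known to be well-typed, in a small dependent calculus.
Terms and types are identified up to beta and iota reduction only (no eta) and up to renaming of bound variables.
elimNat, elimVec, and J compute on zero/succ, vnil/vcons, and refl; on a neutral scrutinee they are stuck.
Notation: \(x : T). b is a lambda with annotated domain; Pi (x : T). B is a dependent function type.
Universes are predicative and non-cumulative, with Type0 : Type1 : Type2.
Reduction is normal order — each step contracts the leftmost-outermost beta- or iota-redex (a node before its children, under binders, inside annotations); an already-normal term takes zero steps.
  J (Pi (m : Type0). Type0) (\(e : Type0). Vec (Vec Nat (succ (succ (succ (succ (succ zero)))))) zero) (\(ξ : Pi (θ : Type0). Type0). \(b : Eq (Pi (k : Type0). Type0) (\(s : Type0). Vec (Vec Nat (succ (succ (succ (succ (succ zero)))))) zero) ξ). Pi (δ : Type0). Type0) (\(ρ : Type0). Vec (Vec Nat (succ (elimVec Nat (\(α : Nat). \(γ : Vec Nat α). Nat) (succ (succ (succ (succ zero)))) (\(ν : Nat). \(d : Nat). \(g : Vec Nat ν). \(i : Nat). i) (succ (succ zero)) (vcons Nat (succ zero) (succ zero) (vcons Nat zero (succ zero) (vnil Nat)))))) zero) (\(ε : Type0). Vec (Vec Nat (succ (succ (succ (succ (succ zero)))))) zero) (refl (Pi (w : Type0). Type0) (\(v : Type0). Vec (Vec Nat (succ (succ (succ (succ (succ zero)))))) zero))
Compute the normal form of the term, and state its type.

reduced normal form:
  \(m : Type0). Vec (Vec Nat (succ (succ (succ (succ (succ zero)))))) zero
inferred type:
  Pi (m : Type0). Type0


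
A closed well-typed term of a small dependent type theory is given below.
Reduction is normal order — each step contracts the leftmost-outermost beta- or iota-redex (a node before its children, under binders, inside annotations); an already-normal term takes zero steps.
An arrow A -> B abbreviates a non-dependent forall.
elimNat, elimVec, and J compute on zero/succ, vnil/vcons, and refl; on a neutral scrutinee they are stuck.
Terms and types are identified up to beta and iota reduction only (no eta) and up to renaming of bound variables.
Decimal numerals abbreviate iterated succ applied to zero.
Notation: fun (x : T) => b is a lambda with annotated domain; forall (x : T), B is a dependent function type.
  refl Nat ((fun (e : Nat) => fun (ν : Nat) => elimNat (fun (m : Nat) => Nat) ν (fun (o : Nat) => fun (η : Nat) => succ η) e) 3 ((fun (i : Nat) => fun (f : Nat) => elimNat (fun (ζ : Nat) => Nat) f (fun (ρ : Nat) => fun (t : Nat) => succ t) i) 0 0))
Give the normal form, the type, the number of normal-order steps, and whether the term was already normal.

reduced normal form:
  refl Nat 3
inferred type:
  Eq Nat 3 3
normal-order step count: 15
already normal: no
first redex: a beta-redex


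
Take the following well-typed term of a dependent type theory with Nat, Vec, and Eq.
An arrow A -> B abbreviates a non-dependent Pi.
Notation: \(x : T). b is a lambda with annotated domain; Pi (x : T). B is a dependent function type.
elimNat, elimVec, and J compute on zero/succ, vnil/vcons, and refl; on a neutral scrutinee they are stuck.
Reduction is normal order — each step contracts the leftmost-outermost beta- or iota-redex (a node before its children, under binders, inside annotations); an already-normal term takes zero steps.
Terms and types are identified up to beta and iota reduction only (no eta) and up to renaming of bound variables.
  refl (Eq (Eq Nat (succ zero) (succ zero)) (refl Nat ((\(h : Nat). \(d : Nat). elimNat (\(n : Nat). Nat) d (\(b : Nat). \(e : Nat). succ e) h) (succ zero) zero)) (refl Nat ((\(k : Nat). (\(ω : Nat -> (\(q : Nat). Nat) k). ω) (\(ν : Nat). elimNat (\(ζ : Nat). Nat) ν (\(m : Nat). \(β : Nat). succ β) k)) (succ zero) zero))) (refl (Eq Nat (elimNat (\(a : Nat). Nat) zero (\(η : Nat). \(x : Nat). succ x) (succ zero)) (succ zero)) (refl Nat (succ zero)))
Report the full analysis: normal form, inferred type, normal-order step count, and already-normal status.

reduced normal form:
  refl (Eq (Eq Nat (succ zero) (succ zero)) (refl Nat (succ zero)) (refl Nat (succ zero))) (refl (Eq Nat (succ zero) (succ zero)) (refl Nat (succ zero)))
inferred type:
  Eq (Eq (Eq Nat (succ zero) (succ zero)) (refl Nat (succ zero)) (refl Nat (succ zero))) (refl (Eq Nat (succ zero) (succ zero)) (refl Nat (succ zero))) (refl (Eq Nat (succ zero) (succ zero)) (refl Nat (succ zero)))
reduction steps (normal order): 17
term was already normal: no
first contracted redex: a beta-redex
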